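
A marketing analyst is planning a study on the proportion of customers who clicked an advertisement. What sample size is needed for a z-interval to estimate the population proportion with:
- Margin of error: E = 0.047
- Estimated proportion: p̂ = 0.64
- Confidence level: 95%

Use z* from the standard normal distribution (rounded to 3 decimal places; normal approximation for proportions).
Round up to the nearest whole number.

Using z* for proportion z-interval (normal approximation).

For 95% confidence, z* = 1.96 (from standard normal table)

Sample size formula for proportion z-interval: n = z*²p̂(1-p̂)/E²

n = 1.96² × 0.64 × 0.36 / 0.047²
  = 3.8416 × 0.2304 / 0.002209
  = 400.6811

Round up to the nearest whole number: n = 401

401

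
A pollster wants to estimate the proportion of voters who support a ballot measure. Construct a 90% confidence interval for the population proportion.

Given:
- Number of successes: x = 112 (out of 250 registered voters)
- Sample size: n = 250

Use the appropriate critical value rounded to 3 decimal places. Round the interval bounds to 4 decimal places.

Sample proportion: p̂ = 112/250 = 0.448000

Check conditions for normal approximation:
  np̂ = 112 ≥ 10 ✓
  n(1-p̂) = 138 ≥ 10 ✓

The sample is large enough, so use a z-interval (normal approximation) for the proportion.

For 90% confidence, z* = 1.645 (from standard normal table)

Standard error: SE = √(p̂(1-p̂)/n) = √(0.448000×0.552000/250) = 0.03145130

Margin of error: E = z* × SE = 1.645 × 0.03145130 = 0.051737

Z-interval: p̂ ± E = 0.448000 ± 0.051737 = (0.396263, 0.499737)

Rounded to 4 decimal places:

(0.3963, 0.4997)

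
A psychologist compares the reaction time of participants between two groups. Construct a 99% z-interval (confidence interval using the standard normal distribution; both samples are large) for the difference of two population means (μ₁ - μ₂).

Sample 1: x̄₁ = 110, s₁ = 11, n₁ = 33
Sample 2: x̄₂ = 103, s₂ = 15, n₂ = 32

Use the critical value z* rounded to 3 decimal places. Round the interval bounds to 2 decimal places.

Both samples are large (n₁ = 33 ≥ 30, n₂ = 32 ≥ 30), so a z-interval for the difference of means applies.

Point estimate: x̄₁ - x̄₂ = 110 - 103 = 7

Standard error: SE = √(s₁²/n₁ + s₂²/n₂)
= √(11²/33 + 15²/32)
= √(3.666667 + 7.031250)
= 3.270767

For 99% confidence, z* = 2.576 (from standard normal table)
Margin of error: E = z* × SE = 2.576 × 3.270767 = 8.4255

Z-interval: (x̄₁ - x̄₂) ± E = 7 ± 8.4255 = (-1.4255, 15.4255)

Rounded to 2 decimal places:

(-1.43, 15.43)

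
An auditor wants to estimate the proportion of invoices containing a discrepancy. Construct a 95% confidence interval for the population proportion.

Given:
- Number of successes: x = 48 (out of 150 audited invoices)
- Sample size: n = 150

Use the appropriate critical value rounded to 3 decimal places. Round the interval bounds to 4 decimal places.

Sample proportion: p̂ = 48/150 = 0.320000

Check conditions for normal approximation:
  np̂ = 48 ≥ 10 ✓
  n(1-p̂) = 102 ≥ 10 ✓

The sample is large enough, so use a z-interval (normal approximation) for the proportion.

For 95% confidence, z* = 1.96 (from standard normal table)

Standard error: SE = √(p̂(1-p̂)/n) = √(0.320000×0.680000/150) = 0.03808762

Margin of error: E = z* × SE = 1.96 × 0.03808762 = 0.074652

Z-interval: p̂ ± E = 0.320000 ± 0.074652 = (0.245348, 0.394652)

Rounded to 4 decimal places:

(0.2453, 0.3947)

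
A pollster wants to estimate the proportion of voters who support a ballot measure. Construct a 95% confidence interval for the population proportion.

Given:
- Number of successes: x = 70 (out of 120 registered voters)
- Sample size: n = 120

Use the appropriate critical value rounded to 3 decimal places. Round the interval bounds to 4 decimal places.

Sample proportion: p̂ = 70/120 = 0.583333

Check conditions for normal approximation:
  np̂ = 70 ≥ 10 ✓
  n(1-p̂) = 50 ≥ 10 ✓

The sample is large enough, so use a z-interval (normal approximation) for the proportion.

For 95% confidence, z* = 1.96 (from standard normal table)

Standard error: SE = √(p̂(1-p̂)/n) = √(0.583333×0.416667/120) = 0.04500514

Margin of error: E = z* × SE = 1.96 × 0.04500514 = 0.088210

Z-interval: p̂ ± E = 0.583333 ± 0.088210 = (0.495123, 0.671543)

Rounded to 4 decimal places:

(0.4951, 0.6715)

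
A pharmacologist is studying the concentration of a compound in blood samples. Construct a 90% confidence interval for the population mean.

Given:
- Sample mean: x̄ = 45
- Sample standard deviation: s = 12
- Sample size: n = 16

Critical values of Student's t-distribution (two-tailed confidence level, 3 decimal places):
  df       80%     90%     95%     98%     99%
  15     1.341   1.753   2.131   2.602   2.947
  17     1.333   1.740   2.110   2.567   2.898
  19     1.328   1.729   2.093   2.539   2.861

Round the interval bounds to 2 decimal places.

The population standard deviation σ is unknown (only the sample standard deviation s is given), so use a t-interval with df = n - 1 = 16 - 1 = 15.

For 90% confidence with df = 15, t* = 1.753 (from t-table)

Standard error: SE = s/√n = 12/√16 = 3.000000

Margin of error: E = t* × SE = 1.753 × 3.000000 = 5.2590

T-interval: x̄ ± E = 45 ± 5.2590 = (39.7410, 50.2590)

Rounded to 2 decimal places:

(39.74, 50.26)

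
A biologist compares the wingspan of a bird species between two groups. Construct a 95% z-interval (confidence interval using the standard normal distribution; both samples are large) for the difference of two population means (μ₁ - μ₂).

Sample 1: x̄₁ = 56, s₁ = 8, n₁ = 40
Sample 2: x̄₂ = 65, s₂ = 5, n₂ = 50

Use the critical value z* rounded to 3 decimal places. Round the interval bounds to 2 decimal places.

Both samples are large (n₁ = 40 ≥ 30, n₂ = 50 ≥ 30), so a z-interval for the difference of means applies.

Point estimate: x̄₁ - x̄₂ = 56 - 65 = -9

Standard error: SE = √(s₁²/n₁ + s₂²/n₂)
= √(8²/40 + 5²/50)
= √(1.600000 + 0.500000)
= 1.449138

For 95% confidence, z* = 1.96 (from standard normal table)
Margin of error: E = z* × SE = 1.96 × 1.449138 = 2.8403

Z-interval: (x̄₁ - x̄₂) ± E = -9 ± 2.8403 = (-11.8403, -6.1597)

Rounded to 2 decimal places:

(-11.84, -6.16)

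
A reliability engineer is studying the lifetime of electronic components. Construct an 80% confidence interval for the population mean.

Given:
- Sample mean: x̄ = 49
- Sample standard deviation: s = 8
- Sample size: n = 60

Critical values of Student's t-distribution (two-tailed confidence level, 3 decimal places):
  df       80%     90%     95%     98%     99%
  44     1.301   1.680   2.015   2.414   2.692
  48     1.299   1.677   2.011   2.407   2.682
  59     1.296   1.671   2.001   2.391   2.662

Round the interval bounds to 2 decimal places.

The population standard deviation σ is unknown (only the sample standard deviation s is given), so use a t-interval with df = n - 1 = 60 - 1 = 59.

For 80% confidence with df = 59, t* = 1.296 (from t-table)

Standard error: SE = s/√n = 8/√60 = 1.032796

Margin of error: E = t* × SE = 1.296 × 1.032796 = 1.3385

T-interval: x̄ ± E = 49 ± 1.3385 = (47.6615, 50.3385)

Rounded to 2 decimal places:

(47.66, 50.34)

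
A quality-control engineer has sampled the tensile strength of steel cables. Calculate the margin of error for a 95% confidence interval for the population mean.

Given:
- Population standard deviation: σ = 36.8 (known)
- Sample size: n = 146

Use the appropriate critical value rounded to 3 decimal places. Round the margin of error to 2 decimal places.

The population standard deviation σ is known, so use the z-interval margin of error formula.

For 95% confidence, z* = 1.96 (from standard normal table)

Margin of error formula for z-interval: E = z* × σ/√n

E = 1.96 × 36.8/√146
  = 1.96 × 3.045590
  = 5.9694

Rounded to 2 decimal places:

5.97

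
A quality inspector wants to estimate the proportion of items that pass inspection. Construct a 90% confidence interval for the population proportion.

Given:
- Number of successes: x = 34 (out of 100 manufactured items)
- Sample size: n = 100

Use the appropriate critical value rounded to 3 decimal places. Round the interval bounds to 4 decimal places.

Sample proportion: p̂ = 34/100 = 0.340000

Check conditions for normal approximation:
  np̂ = 34 ≥ 10 ✓
  n(1-p̂) = 66 ≥ 10 ✓

The sample is large enough, so use a z-interval (normal approximation) for the proportion.

For 90% confidence, z* = 1.645 (from standard normal table)

Standard error: SE = √(p̂(1-p̂)/n) = √(0.340000×0.660000/100) = 0.04737088

Margin of error: E = z* × SE = 1.645 × 0.04737088 = 0.077925

Z-interval: p̂ ± E = 0.340000 ± 0.077925 = (0.262075, 0.417925)

Rounded to 4 decimal places:

(0.2621, 0.4179)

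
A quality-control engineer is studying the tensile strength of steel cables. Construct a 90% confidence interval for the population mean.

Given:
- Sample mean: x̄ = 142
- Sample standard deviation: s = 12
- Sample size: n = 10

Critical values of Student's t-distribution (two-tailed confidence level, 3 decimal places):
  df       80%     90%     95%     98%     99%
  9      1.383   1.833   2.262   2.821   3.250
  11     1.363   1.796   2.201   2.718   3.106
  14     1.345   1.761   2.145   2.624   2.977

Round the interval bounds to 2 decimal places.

The population standard deviation σ is unknown (only the sample standard deviation s is given), so use a t-interval with df = n - 1 = 10 - 1 = 9.

For 90% confidence with df = 9, t* = 1.833 (from t-table)

Standard error: SE = s/√n = 12/√10 = 3.794733

Margin of error: E = t* × SE = 1.833 × 3.794733 = 6.9557

T-interval: x̄ ± E = 142 ± 6.9557 = (135.0443, 148.9557)

Rounded to 2 decimal places:

(135.04, 148.96)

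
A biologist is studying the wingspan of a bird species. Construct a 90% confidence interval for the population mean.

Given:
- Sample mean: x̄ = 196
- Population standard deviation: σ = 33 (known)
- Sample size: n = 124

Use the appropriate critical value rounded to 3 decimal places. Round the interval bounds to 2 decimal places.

The population standard deviation σ is known, so use a z-interval (standard normal critical value).

For 90% confidence, z* = 1.645 (from standard normal table)

Standard error: SE = σ/√n = 33/√124 = 2.963487

Margin of error: E = z* × SE = 1.645 × 2.963487 = 4.8749

Z-interval: x̄ ± E = 196 ± 4.8749 = (191.1251, 200.8749)

Rounded to 2 decimal places:

(191.13, 200.87)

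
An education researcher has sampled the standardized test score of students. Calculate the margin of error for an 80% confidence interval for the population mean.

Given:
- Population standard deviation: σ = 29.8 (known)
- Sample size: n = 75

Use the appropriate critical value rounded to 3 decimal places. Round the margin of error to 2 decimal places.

The population standard deviation σ is known, so use the z-interval margin of error formula.

For 80% confidence, z* = 1.282 (from standard normal table)

Margin of error formula for z-interval: E = z* × σ/√n

E = 1.282 × 29.8/√75
  = 1.282 × 3.441008
  = 4.4114

Rounded to 2 decimal places:

4.41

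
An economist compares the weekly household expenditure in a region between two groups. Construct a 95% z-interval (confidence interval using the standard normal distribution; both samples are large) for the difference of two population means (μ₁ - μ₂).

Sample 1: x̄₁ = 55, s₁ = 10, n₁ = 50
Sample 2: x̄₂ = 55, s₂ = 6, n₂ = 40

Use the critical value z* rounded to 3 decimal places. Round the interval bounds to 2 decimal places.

Both samples are large (n₁ = 50 ≥ 30, n₂ = 40 ≥ 30), so a z-interval for the difference of means applies.

Point estimate: x̄₁ - x̄₂ = 55 - 55 = 0

Standard error: SE = √(s₁²/n₁ + s₂²/n₂)
= √(10²/50 + 6²/40)
= √(2.000000 + 0.900000)
= 1.702939

For 95% confidence, z* = 1.96 (from standard normal table)
Margin of error: E = z* × SE = 1.96 × 1.702939 = 3.3378

Z-interval: (x̄₁ - x̄₂) ± E = 0 ± 3.3378 = (-3.3378, 3.3378)

Rounded to 2 decimal places:

(-3.34, 3.34)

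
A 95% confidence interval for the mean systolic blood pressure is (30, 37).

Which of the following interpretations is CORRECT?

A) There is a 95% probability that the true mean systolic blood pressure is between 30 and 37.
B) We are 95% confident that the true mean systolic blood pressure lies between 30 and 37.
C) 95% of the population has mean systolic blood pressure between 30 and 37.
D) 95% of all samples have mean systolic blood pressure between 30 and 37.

A confidence interval represents our confidence in the procedure, not a probability statement about the parameter.

Key concept: If we repeated this sampling process many times and computed a 95% CI each time, about 95% of those intervals would contain the true population parameter.

For this specific interval (30, 37):
- Midpoint (point estimate): 33.5
- Margin of error: 3.5

The correct interpretation is the one stating confidence that the true parameter lies in the interval — option B.

B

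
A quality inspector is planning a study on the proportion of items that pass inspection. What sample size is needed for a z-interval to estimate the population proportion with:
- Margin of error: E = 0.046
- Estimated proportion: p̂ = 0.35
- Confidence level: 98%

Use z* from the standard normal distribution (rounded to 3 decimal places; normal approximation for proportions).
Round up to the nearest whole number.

Using z* for proportion z-interval (normal approximation).

For 98% confidence, z* = 2.326 (from standard normal table)

Sample size formula for proportion z-interval: n = z*²p̂(1-p̂)/E²

n = 2.326² × 0.35 × 0.65 / 0.046²
  = 5.410276 × 0.2275 / 0.002116
  = 581.6814

Round up to the nearest whole number: n = 582

582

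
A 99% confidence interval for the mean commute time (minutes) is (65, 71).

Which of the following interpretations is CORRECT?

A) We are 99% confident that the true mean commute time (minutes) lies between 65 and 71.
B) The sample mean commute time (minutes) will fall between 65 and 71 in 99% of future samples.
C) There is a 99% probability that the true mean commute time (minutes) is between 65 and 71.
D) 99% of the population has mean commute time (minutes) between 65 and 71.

A confidence interval represents our confidence in the procedure, not a probability statement about the parameter.

Key concept: If we repeated this sampling process many times and computed a 99% CI each time, about 99% of those intervals would contain the true population parameter.

For this specific interval (65, 71):
- Midpoint (point estimate): 68
- Margin of error: 3

The correct interpretation is the one stating confidence that the true parameter lies in the interval — option A.

A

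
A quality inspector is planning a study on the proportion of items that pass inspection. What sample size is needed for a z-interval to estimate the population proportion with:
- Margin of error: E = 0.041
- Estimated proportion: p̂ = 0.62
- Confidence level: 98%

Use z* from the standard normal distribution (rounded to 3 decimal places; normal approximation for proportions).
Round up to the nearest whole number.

Using z* for proportion z-interval (normal approximation).

For 98% confidence, z* = 2.326 (from standard normal table)

Sample size formula for proportion z-interval: n = z*²p̂(1-p̂)/E²

n = 2.326² × 0.62 × 0.38 / 0.041²
  = 5.410276 × 0.2356 / 0.001681
  = 758.2754

Round up to the nearest whole number: n = 759

759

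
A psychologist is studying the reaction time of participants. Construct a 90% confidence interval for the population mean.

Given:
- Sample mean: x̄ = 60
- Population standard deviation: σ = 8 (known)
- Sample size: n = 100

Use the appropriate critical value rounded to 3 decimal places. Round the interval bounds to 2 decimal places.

The population standard deviation σ is known, so use a z-interval (standard normal critical value).

For 90% confidence, z* = 1.645 (from standard normal table)

Standard error: SE = σ/√n = 8/√100 = 0.800000

Margin of error: E = z* × SE = 1.645 × 0.800000 = 1.3160

Z-interval: x̄ ± E = 60 ± 1.3160 = (58.6840, 61.3160)

Rounded to 2 decimal places:

(58.68, 61.32)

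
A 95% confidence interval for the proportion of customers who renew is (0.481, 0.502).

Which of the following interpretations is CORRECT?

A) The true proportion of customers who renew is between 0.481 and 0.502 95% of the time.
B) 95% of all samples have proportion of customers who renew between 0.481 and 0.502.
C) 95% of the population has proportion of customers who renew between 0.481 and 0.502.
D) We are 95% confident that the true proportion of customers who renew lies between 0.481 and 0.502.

A confidence interval represents our confidence in the procedure, not a probability statement about the parameter.

Key concept: If we repeated this sampling process many times and computed a 95% CI each time, about 95% of those intervals would contain the true population parameter.

For this specific interval (0.481, 0.502):
- Midpoint (point estimate): 0.4915
- Margin of error: 0.0105

The correct interpretation is the one stating confidence that the true parameter lies in the interval — option D.

D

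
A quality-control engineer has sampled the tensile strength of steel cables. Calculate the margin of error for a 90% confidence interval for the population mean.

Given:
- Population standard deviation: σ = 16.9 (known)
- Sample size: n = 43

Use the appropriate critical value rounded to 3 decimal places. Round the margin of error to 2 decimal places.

The population standard deviation σ is known, so use the z-interval margin of error formula.

For 90% confidence, z* = 1.645 (from standard normal table)

Margin of error formula for z-interval: E = z* × σ/√n

E = 1.645 × 16.9/√43
  = 1.645 × 2.577226
  = 4.2395

Rounded to 2 decimal places:

4.24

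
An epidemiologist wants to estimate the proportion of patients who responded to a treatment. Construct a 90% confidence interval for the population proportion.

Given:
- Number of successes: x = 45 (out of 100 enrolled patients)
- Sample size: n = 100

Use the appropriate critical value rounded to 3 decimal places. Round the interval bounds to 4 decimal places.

Sample proportion: p̂ = 45/100 = 0.450000

Check conditions for normal approximation:
  np̂ = 45 ≥ 10 ✓
  n(1-p̂) = 55 ≥ 10 ✓

The sample is large enough, so use a z-interval (normal approximation) for the proportion.

For 90% confidence, z* = 1.645 (from standard normal table)

Standard error: SE = √(p̂(1-p̂)/n) = √(0.450000×0.550000/100) = 0.04974937

Margin of error: E = z* × SE = 1.645 × 0.04974937 = 0.081838

Z-interval: p̂ ± E = 0.450000 ± 0.081838 = (0.368162, 0.531838)

Rounded to 4 decimal places:

(0.3682, 0.5318)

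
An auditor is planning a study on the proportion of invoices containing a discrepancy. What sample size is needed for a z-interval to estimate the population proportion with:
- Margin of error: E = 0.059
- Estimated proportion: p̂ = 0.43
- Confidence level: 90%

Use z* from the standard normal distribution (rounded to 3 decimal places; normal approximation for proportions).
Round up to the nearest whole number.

Using z* for proportion z-interval (normal approximation).

For 90% confidence, z* = 1.645 (from standard normal table)

Sample size formula for proportion z-interval: n = z*²p̂(1-p̂)/E²

n = 1.645² × 0.43 × 0.57 / 0.059²
  = 2.706025 × 0.2451 / 0.003481
  = 190.5334

Round up to the nearest whole number: n = 191

191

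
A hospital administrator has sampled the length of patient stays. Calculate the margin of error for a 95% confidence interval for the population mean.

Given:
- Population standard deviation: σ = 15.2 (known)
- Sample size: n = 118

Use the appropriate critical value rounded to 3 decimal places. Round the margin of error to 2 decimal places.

The population standard deviation σ is known, so use the z-interval margin of error formula.

For 95% confidence, z* = 1.96 (from standard normal table)

Margin of error formula for z-interval: E = z* × σ/√n

E = 1.96 × 15.2/√118
  = 1.96 × 1.399273
  = 2.7426

Rounded to 2 decimal places:

2.74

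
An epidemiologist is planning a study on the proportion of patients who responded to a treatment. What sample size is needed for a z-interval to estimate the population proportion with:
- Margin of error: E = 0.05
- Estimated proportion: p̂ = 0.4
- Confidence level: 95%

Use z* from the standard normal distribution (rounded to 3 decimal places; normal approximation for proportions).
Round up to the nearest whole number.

Using z* for proportion z-interval (normal approximation).

For 95% confidence, z* = 1.96 (from standard normal table)

Sample size formula for proportion z-interval: n = z*²p̂(1-p̂)/E²

n = 1.96² × 0.4 × 0.6 / 0.05²
  = 3.8416 × 0.24 / 0.0025
  = 368.7936

Round up to the nearest whole number: n = 369

369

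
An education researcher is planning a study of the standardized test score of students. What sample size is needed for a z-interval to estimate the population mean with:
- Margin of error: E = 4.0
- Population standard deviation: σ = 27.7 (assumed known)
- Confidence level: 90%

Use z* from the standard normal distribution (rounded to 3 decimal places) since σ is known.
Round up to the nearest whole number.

Using z* since population σ is known (z-interval formula).

For 90% confidence, z* = 1.645 (from standard normal table)

Sample size formula for z-interval: n = (z*σ/E)²

n = (1.645 × 27.7 / 4.0)²
  = (11.391625)²
  = 129.7691

Round up to the nearest whole number: n = 130

130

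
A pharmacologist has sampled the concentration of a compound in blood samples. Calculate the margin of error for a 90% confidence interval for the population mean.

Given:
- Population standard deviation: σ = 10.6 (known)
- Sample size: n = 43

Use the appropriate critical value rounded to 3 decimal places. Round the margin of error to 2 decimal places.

The population standard deviation σ is known, so use the z-interval margin of error formula.

For 90% confidence, z* = 1.645 (from standard normal table)

Margin of error formula for z-interval: E = z* × σ/√n

E = 1.645 × 10.6/√43
  = 1.645 × 1.616485
  = 2.6591

Rounded to 2 decimal places:

2.66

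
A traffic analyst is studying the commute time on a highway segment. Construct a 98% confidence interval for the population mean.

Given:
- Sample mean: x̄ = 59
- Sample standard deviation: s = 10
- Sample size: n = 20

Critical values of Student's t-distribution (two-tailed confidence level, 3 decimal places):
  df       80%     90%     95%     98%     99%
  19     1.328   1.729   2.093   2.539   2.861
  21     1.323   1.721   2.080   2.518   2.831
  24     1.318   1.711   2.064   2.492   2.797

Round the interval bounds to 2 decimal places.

The population standard deviation σ is unknown (only the sample standard deviation s is given), so use a t-interval with df = n - 1 = 20 - 1 = 19.

For 98% confidence with df = 19, t* = 2.539 (from t-table)

Standard error: SE = s/√n = 10/√20 = 2.236068

Margin of error: E = t* × SE = 2.539 × 2.236068 = 5.6774

T-interval: x̄ ± E = 59 ± 5.6774 = (53.3226, 64.6774)

Rounded to 2 decimal places:

(53.32, 64.68)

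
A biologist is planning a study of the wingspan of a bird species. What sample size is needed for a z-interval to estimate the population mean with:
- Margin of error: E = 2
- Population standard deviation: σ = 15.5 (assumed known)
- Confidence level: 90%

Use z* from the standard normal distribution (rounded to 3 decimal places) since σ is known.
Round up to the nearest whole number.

Using z* since population σ is known (z-interval formula).

For 90% confidence, z* = 1.645 (from standard normal table)

Sample size formula for z-interval: n = (z*σ/E)²

n = (1.645 × 15.5 / 2)²
  = (12.748750)²
  = 162.5306

Round up to the nearest whole number: n = 163

163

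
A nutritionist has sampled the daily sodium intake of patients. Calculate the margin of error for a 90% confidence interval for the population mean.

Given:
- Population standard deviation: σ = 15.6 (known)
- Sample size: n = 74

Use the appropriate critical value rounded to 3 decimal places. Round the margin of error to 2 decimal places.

The population standard deviation σ is known, so use the z-interval margin of error formula.

For 90% confidence, z* = 1.645 (from standard normal table)

Margin of error formula for z-interval: E = z* × σ/√n

E = 1.645 × 15.6/√74
  = 1.645 × 1.813463
  = 2.9831

Rounded to 2 decimal places:

2.98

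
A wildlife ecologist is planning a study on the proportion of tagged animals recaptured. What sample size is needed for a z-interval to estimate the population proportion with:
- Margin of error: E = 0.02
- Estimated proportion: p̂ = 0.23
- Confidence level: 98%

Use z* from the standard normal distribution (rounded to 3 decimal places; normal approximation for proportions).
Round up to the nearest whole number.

Using z* for proportion z-interval (normal approximation).

For 98% confidence, z* = 2.326 (from standard normal table)

Sample size formula for proportion z-interval: n = z*²p̂(1-p̂)/E²

n = 2.326² × 0.23 × 0.77 / 0.02²
  = 5.410276 × 0.1771 / 0.0004
  = 2395.3997

Round up to the nearest whole number: n = 2396

2396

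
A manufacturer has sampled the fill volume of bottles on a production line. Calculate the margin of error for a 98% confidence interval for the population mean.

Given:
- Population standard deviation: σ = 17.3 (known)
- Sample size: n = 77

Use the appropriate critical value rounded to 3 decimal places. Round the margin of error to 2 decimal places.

The population standard deviation σ is known, so use the z-interval margin of error formula.

For 98% confidence, z* = 2.326 (from standard normal table)

Margin of error formula for z-interval: E = z* × σ/√n

E = 2.326 × 17.3/√77
  = 2.326 × 1.971518
  = 4.5858

Rounded to 2 decimal places:

4.59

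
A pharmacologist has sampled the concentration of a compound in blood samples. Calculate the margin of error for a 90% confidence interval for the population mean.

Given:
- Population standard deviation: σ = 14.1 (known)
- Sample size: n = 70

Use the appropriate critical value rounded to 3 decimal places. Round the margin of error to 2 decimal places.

The population standard deviation σ is known, so use the z-interval margin of error formula.

For 90% confidence, z* = 1.645 (from standard normal table)

Margin of error formula for z-interval: E = z* × σ/√n

E = 1.645 × 14.1/√70
  = 1.645 × 1.685272
  = 2.7723

Rounded to 2 decimal places:

2.77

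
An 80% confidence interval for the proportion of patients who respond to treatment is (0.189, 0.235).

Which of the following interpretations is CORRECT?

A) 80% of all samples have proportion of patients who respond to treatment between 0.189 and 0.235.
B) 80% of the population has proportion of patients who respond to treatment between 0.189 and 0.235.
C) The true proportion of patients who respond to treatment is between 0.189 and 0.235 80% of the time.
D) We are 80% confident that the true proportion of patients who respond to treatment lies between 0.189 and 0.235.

A confidence interval represents our confidence in the procedure, not a probability statement about the parameter.

Key concept: If we repeated this sampling process many times and computed an 80% CI each time, about 80% of those intervals would contain the true population parameter.

For this specific interval (0.189, 0.235):
- Midpoint (point estimate): 0.212
- Margin of error: 0.023

The correct interpretation is the one stating confidence that the true parameter lies in the interval — option D.

D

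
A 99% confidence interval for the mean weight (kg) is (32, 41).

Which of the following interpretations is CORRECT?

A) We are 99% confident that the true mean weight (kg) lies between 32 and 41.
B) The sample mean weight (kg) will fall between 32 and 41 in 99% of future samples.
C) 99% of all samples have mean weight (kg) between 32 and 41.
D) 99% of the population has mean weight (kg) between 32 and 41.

A confidence interval represents our confidence in the procedure, not a probability statement about the parameter.

Key concept: If we repeated this sampling process many times and computed a 99% CI each time, about 99% of those intervals would contain the true population parameter.

For this specific interval (32, 41):
- Midpoint (point estimate): 36.5
- Margin of error: 4.5

The correct interpretation is the one stating confidence that the true parameter lies in the interval — option A.

A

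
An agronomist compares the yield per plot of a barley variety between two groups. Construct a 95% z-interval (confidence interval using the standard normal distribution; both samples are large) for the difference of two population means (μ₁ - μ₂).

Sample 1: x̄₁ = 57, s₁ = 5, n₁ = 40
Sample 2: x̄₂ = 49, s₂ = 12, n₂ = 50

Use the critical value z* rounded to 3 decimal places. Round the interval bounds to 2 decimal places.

Both samples are large (n₁ = 40 ≥ 30, n₂ = 50 ≥ 30), so a z-interval for the difference of means applies.

Point estimate: x̄₁ - x̄₂ = 57 - 49 = 8

Standard error: SE = √(s₁²/n₁ + s₂²/n₂)
= √(5²/40 + 12²/50)
= √(0.625000 + 2.880000)
= 1.872165

For 95% confidence, z* = 1.96 (from standard normal table)
Margin of error: E = z* × SE = 1.96 × 1.872165 = 3.6694

Z-interval: (x̄₁ - x̄₂) ± E = 8 ± 3.6694 = (4.3306, 11.6694)

Rounded to 2 decimal places:

(4.33, 11.67)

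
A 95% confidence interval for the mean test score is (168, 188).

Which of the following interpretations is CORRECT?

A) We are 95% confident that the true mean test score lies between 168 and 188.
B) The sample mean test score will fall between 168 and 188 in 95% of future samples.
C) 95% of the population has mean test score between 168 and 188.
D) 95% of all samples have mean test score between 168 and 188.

A confidence interval represents our confidence in the procedure, not a probability statement about the parameter.

Key concept: If we repeated this sampling process many times and computed a 95% CI each time, about 95% of those intervals would contain the true population parameter.

For this specific interval (168, 188):
- Midpoint (point estimate): 178
- Margin of error: 10

The correct interpretation is the one stating confidence that the true parameter lies in the interval — option A.

A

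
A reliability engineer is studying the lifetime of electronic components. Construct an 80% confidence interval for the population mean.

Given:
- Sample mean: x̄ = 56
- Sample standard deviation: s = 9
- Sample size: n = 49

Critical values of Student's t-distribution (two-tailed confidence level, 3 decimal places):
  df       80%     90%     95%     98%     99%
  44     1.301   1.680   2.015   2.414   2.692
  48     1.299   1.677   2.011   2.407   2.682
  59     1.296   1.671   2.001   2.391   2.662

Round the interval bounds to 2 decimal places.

The population standard deviation σ is unknown (only the sample standard deviation s is given), so use a t-interval with df = n - 1 = 49 - 1 = 48.

For 80% confidence with df = 48, t* = 1.299 (from t-table)

Standard error: SE = s/√n = 9/√49 = 1.285714

Margin of error: E = t* × SE = 1.299 × 1.285714 = 1.6701

T-interval: x̄ ± E = 56 ± 1.6701 = (54.3299, 57.6701)

Rounded to 2 decimal places:

(54.33, 57.67)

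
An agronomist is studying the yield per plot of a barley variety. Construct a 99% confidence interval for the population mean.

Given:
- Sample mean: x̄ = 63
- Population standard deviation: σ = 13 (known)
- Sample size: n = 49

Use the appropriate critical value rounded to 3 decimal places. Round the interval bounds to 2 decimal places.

The population standard deviation σ is known, so use a z-interval (standard normal critical value).

For 99% confidence, z* = 2.576 (from standard normal table)

Standard error: SE = σ/√n = 13/√49 = 1.857143

Margin of error: E = z* × SE = 2.576 × 1.857143 = 4.7840

Z-interval: x̄ ± E = 63 ± 4.7840 = (58.2160, 67.7840)

Rounded to 2 decimal places:

(58.22, 67.78)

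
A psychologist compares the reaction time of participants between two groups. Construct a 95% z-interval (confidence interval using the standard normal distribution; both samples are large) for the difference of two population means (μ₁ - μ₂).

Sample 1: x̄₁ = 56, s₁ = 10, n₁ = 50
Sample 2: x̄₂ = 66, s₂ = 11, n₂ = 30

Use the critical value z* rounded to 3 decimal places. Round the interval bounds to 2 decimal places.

Both samples are large (n₁ = 50 ≥ 30, n₂ = 30 ≥ 30), so a z-interval for the difference of means applies.

Point estimate: x̄₁ - x̄₂ = 56 - 66 = -10

Standard error: SE = √(s₁²/n₁ + s₂²/n₂)
= √(10²/50 + 11²/30)
= √(2.000000 + 4.033333)
= 2.456284

For 95% confidence, z* = 1.96 (from standard normal table)
Margin of error: E = z* × SE = 1.96 × 2.456284 = 4.8143

Z-interval: (x̄₁ - x̄₂) ± E = -10 ± 4.8143 = (-14.8143, -5.1857)

Rounded to 2 decimal places:

(-14.81, -5.19)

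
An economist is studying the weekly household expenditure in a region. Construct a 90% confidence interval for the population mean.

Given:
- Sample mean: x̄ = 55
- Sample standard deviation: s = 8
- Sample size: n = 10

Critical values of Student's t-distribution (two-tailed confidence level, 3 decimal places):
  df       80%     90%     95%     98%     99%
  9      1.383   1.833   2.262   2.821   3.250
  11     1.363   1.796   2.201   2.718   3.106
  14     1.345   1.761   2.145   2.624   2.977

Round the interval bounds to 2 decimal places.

The population standard deviation σ is unknown (only the sample standard deviation s is given), so use a t-interval with df = n - 1 = 10 - 1 = 9.

For 90% confidence with df = 9, t* = 1.833 (from t-table)

Standard error: SE = s/√n = 8/√10 = 2.529822

Margin of error: E = t* × SE = 1.833 × 2.529822 = 4.6372

T-interval: x̄ ± E = 55 ± 4.6372 = (50.3628, 59.6372)

Rounded to 2 decimal places:

(50.36, 59.64)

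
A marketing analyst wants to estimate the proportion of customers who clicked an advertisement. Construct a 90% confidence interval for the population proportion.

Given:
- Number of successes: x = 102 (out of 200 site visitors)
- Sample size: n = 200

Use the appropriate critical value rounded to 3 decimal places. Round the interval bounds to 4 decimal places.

Sample proportion: p̂ = 102/200 = 0.510000

Check conditions for normal approximation:
  np̂ = 102 ≥ 10 ✓
  n(1-p̂) = 98 ≥ 10 ✓

The sample is large enough, so use a z-interval (normal approximation) for the proportion.

For 90% confidence, z* = 1.645 (from standard normal table)

Standard error: SE = √(p̂(1-p̂)/n) = √(0.510000×0.490000/200) = 0.03534827

Margin of error: E = z* × SE = 1.645 × 0.03534827 = 0.058148

Z-interval: p̂ ± E = 0.510000 ± 0.058148 = (0.451852, 0.568148)

Rounded to 4 decimal places:

(0.4519, 0.5681)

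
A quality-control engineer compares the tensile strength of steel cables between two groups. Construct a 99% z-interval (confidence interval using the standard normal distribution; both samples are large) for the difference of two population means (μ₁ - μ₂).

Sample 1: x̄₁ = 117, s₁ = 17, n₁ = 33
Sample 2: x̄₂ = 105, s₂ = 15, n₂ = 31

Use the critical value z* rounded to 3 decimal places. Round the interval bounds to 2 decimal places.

Both samples are large (n₁ = 33 ≥ 30, n₂ = 31 ≥ 30), so a z-interval for the difference of means applies.

Point estimate: x̄₁ - x̄₂ = 117 - 105 = 12

Standard error: SE = √(s₁²/n₁ + s₂²/n₂)
= √(17²/33 + 15²/31)
= √(8.757576 + 7.258065)
= 4.001955

For 99% confidence, z* = 2.576 (from standard normal table)
Margin of error: E = z* × SE = 2.576 × 4.001955 = 10.3090

Z-interval: (x̄₁ - x̄₂) ± E = 12 ± 10.3090 = (1.6910, 22.3090)

Rounded to 2 decimal places:

(1.69, 22.31)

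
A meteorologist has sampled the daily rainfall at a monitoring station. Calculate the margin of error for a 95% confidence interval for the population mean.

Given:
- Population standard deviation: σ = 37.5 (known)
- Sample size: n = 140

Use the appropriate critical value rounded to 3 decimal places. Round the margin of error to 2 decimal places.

The population standard deviation σ is known, so use the z-interval margin of error formula.

For 95% confidence, z* = 1.96 (from standard normal table)

Margin of error formula for z-interval: E = z* × σ/√n

E = 1.96 × 37.5/√140
  = 1.96 × 3.169328
  = 6.2119

Rounded to 2 decimal places:

6.21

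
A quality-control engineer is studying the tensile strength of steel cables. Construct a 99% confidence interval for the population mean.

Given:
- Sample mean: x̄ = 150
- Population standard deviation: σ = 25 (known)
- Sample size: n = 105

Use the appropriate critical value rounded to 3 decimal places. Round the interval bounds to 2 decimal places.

The population standard deviation σ is known, so use a z-interval (standard normal critical value).

For 99% confidence, z* = 2.576 (from standard normal table)

Standard error: SE = σ/√n = 25/√105 = 2.439750

Margin of error: E = z* × SE = 2.576 × 2.439750 = 6.2848

Z-interval: x̄ ± E = 150 ± 6.2848 = (143.7152, 156.2848)

Rounded to 2 decimal places:

(143.72, 156.28)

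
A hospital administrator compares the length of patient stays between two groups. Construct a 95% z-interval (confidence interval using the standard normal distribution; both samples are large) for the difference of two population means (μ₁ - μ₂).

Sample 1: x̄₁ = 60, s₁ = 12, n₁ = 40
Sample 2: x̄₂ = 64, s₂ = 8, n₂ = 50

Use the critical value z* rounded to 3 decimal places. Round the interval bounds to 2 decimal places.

Both samples are large (n₁ = 40 ≥ 30, n₂ = 50 ≥ 30), so a z-interval for the difference of means applies.

Point estimate: x̄₁ - x̄₂ = 60 - 64 = -4

Standard error: SE = √(s₁²/n₁ + s₂²/n₂)
= √(12²/40 + 8²/50)
= √(3.600000 + 1.280000)
= 2.209072

For 95% confidence, z* = 1.96 (from standard normal table)
Margin of error: E = z* × SE = 1.96 × 2.209072 = 4.3298

Z-interval: (x̄₁ - x̄₂) ± E = -4 ± 4.3298 = (-8.3298, 0.3298)

Rounded to 2 decimal places:

(-8.33, 0.33)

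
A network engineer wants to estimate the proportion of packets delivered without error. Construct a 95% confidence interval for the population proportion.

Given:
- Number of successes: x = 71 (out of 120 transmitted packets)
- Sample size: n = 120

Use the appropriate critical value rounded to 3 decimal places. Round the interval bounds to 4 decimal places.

Sample proportion: p̂ = 71/120 = 0.591667

Check conditions for normal approximation:
  np̂ = 71 ≥ 10 ✓
  n(1-p̂) = 49 ≥ 10 ✓

The sample is large enough, so use a z-interval (normal approximation) for the proportion.

For 95% confidence, z* = 1.96 (from standard normal table)

Standard error: SE = √(p̂(1-p̂)/n) = √(0.591667×0.408333/120) = 0.04486993

Margin of error: E = z* × SE = 1.96 × 0.04486993 = 0.087945

Z-interval: p̂ ± E = 0.591667 ± 0.087945 = (0.503722, 0.679612)

Rounded to 4 decimal places:

(0.5037, 0.6796)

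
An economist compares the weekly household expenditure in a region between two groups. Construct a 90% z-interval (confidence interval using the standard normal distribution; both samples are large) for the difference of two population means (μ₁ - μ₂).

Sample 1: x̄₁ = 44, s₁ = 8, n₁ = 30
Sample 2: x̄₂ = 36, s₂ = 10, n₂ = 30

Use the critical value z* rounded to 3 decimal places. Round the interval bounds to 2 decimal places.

Both samples are large (n₁ = 30 ≥ 30, n₂ = 30 ≥ 30), so a z-interval for the difference of means applies.

Point estimate: x̄₁ - x̄₂ = 44 - 36 = 8

Standard error: SE = √(s₁²/n₁ + s₂²/n₂)
= √(8²/30 + 10²/30)
= √(2.133333 + 3.333333)
= 2.338090

For 90% confidence, z* = 1.645 (from standard normal table)
Margin of error: E = z* × SE = 1.645 × 2.338090 = 3.8462

Z-interval: (x̄₁ - x̄₂) ± E = 8 ± 3.8462 = (4.1538, 11.8462)

Rounded to 2 decimal places:

(4.15, 11.85)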